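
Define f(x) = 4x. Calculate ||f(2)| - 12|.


4


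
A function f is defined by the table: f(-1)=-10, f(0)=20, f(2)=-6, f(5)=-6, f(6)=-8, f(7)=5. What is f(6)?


Reading from the table at x = 6

-8


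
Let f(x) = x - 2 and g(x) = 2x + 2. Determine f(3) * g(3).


f(3) = 1
g(3) = 8
Product = 8

8


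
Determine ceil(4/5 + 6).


7


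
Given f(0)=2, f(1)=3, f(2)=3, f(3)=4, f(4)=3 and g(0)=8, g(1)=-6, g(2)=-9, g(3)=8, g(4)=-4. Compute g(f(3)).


f(3) = 4
g(4) = -4

-4


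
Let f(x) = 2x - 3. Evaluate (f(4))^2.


f(4) = 5
(5)^2 = 25

25


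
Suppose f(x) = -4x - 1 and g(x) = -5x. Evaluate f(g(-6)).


g(-6) = 30
f(30) = -121

-121


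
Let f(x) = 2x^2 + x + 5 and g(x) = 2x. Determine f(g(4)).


g(4) = 8
f(8) = 2*(8)^2 + 1*(8) + 5 = 141

141


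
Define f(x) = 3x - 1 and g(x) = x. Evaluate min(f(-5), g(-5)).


f(-5) = -16
g(-5) = -5
min = -16

-16


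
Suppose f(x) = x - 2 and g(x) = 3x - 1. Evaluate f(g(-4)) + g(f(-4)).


f(g(-4)) = -15
g(f(-4)) = -19
Sum = -34

-34


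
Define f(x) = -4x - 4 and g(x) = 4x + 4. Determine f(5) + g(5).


0


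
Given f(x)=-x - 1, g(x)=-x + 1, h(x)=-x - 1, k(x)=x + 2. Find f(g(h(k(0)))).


k(0) = 2
h(2) = -3
g(-3) = 4
f(4) = -5

-5


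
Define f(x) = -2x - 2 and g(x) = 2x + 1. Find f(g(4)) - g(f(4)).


f(g(4)) = -20
g(f(4)) = -19
Difference = -1

-1


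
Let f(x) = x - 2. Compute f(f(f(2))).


f(2) = 0
f(0) = -2
f(-2) = -4

-4


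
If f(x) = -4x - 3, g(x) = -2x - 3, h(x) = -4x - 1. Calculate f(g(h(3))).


h(3) = -13
g(-13) = 23
f(23) = -95

-95


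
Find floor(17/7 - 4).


17/7 = 2.4286
2.4286 - 4 = -1.5714
floor(-1.5714) = -2

-2


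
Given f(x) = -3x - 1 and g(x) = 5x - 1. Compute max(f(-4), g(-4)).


11


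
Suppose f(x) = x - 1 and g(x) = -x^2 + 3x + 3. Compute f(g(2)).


4


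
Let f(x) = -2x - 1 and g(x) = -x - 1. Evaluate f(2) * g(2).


f(2) = -5
g(2) = -3
Product = 15

15


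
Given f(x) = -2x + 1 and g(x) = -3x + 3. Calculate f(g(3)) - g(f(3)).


f(g(3)) = 13
g(f(3)) = 18
Difference = -5

-5


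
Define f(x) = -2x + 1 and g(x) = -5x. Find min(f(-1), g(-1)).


3


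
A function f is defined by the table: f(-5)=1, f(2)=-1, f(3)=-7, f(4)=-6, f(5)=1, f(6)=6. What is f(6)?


6


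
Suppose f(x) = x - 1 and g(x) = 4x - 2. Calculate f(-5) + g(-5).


f(-5) = -6
g(-5) = -22
Sum = -28

-28


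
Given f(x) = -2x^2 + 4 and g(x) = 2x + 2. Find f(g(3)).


g(3) = 8
f(8) = (-2)*(8)^2 + 4 = -124

-124


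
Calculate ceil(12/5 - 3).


0


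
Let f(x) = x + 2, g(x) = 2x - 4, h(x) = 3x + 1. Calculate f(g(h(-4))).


h(-4) = -11
g(-11) = -26
f(-26) = -24

-24


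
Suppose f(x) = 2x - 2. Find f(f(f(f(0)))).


f(0) = -2
f(-2) = -6
f(-6) = -14
f(-14) = -30

-30


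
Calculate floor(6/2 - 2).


1


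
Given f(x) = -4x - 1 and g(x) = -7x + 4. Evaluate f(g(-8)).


g(-8) = 60
f(60) = -241

-241


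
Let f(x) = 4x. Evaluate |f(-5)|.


20


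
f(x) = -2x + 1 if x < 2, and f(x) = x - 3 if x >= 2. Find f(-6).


-6 satisfies x < 2
f(-6) = 13

13


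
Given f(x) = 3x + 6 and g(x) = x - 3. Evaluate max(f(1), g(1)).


9


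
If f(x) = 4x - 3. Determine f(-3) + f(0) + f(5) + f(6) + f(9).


53


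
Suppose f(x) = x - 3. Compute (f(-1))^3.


f(-1) = -4
(-4)^3 = -64

-64


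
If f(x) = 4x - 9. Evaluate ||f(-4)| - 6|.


f(-4) = -25
|-25| = 25
|25 - 6| = 19

19


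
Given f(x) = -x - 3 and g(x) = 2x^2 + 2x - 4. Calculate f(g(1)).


g(1) = 0
f(0) = -3

-3


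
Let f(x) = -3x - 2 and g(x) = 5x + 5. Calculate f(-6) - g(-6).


f(-6) = 16
g(-6) = -25
Difference = 41

41


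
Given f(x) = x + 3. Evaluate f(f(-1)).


5


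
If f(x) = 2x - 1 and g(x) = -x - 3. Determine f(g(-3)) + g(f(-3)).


f(g(-3)) = -1
g(f(-3)) = 4
Sum = 3

3


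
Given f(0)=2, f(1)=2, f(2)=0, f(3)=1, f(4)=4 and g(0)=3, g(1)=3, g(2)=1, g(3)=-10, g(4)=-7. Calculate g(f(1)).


1


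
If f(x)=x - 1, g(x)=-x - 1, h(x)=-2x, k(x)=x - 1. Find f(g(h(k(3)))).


k(3) = 2
h(2) = -4
g(-4) = 3
f(3) = 2

2


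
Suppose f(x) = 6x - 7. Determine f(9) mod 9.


f(9) = 47
47 mod 9 = 2

2


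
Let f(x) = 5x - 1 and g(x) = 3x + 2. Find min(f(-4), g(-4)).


-21


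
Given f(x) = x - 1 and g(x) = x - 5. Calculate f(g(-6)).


-12


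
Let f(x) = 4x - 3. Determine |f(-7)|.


f(-7) = -31
|-31| = 31

31


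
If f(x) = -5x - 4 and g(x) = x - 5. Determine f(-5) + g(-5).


11


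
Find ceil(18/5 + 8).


18/5 = 3.6
3.6 + 8 = 11.6
ceil(11.6) = 12

12


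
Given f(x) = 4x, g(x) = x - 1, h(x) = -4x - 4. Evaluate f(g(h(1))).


h(1) = -8
g(-8) = -9
f(-9) = -36

-36


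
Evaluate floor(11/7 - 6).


11/7 = 1.5714
1.5714 - 6 = -4.4286
floor(-4.4286) = -5

-5


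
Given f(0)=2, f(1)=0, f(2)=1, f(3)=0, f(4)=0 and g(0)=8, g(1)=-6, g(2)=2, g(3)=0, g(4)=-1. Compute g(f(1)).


f(1) = 0
g(0) = 8

8


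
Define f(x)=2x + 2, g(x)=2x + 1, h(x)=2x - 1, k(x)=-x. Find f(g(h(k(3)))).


k(3) = -3
h(-3) = -7
g(-7) = -13
f(-13) = -24

-24


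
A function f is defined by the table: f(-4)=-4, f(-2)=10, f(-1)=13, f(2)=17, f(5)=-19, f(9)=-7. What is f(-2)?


Reading from the table at x = -2

10


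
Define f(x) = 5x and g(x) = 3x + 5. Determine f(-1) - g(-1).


f(-1) = -5
g(-1) = 2
Difference = -7

-7


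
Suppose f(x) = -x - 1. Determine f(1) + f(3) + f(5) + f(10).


f(1) = -2
f(3) = -4
f(5) = -6
f(10) = -11
Sum = -23

-23


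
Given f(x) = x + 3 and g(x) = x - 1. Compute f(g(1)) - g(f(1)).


f(g(1)) = 3
g(f(1)) = 3
Difference = 0

0


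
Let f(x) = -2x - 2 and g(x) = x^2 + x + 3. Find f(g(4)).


g(4) = 23
f(23) = -48

-48


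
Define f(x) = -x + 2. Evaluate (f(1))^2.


1


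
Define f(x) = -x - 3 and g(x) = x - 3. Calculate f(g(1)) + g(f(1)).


f(g(1)) = -1
g(f(1)) = -7
Sum = -8

-8


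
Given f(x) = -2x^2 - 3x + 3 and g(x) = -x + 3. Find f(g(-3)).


g(-3) = 6
f(6) = (-2)*(6)^2 - 3*(6) + 3 = -87

-87


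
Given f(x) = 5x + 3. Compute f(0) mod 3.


f(0) = 3
3 mod 3 = 0

0


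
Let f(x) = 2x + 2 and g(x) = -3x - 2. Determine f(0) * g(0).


f(0) = 2
g(0) = -2
Product = -4

-4


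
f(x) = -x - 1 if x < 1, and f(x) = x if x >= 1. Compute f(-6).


5


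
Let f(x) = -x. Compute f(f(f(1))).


f(1) = -1
f(-1) = 1
f(1) = -1

-1


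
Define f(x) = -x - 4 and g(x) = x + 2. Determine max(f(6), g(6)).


8


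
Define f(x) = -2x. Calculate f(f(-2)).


f(-2) = 4
f(4) = -8

-8


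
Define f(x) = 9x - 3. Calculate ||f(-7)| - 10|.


f(-7) = -66
|-66| = 66
|66 - 10| = 56

56


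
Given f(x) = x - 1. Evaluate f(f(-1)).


f(-1) = -2
f(-2) = -3

-3


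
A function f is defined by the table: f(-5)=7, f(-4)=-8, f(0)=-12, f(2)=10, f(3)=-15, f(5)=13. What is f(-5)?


7


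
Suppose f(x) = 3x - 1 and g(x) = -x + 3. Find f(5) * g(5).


f(5) = 14
g(5) = -2
Product = -28

-28


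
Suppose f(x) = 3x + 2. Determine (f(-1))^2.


1


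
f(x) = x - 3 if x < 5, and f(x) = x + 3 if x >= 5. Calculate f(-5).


-8


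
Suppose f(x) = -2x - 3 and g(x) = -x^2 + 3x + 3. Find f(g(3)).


g(3) = 3
f(3) = -9

-9


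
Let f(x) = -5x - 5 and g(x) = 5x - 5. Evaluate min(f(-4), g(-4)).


f(-4) = 15
g(-4) = -25
min = -25

-25


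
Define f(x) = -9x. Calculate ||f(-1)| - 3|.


f(-1) = 9
|9| = 9
|9 - 3| = 6

6


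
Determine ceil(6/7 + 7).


6/7 = 0.8571
0.8571 + 7 = 7.8571
ceil(7.8571) = 8

8


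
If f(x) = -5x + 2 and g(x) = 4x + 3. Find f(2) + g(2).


3


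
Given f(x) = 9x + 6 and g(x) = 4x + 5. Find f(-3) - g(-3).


f(-3) = -21
g(-3) = -7
Difference = -14

-14


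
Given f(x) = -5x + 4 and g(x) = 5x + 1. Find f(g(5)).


g(5) = 26
f(26) = -126

-126


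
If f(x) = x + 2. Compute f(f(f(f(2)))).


f(2) = 4
f(4) = 6
f(6) = 8
f(8) = 10

10


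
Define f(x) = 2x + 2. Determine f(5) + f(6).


26


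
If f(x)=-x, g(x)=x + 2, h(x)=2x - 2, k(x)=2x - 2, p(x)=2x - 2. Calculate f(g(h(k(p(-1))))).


p(-1) = -4
k(-4) = -10
h(-10) = -22
g(-22) = -20
f(-20) = 20

20


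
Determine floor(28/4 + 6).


13


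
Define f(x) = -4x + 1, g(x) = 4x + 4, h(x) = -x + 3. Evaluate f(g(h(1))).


h(1) = 2
g(2) = 12
f(12) = -47

-47


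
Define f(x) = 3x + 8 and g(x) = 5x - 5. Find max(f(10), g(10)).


f(10) = 38
g(10) = 45
max = 45

45


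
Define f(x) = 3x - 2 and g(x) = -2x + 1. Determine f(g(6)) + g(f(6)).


f(g(6)) = -35
g(f(6)) = -31
Sum = -66

-66


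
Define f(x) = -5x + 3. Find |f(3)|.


f(3) = -12
|-12| = 12

12


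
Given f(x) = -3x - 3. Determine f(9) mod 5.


f(9) = -30
-30 mod 5 = 0

0


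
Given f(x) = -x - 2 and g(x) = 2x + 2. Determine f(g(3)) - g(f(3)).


f(g(3)) = -10
g(f(3)) = -8
Difference = -2

-2


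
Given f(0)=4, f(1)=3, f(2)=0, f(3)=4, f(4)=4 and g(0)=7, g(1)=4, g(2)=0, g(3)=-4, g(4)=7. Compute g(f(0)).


f(0) = 4
g(4) = 7

7


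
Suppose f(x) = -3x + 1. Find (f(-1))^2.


f(-1) = 4
(4)^2 = 16

16


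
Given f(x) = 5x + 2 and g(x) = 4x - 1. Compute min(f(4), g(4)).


f(4) = 22
g(4) = 15
min = 15

15


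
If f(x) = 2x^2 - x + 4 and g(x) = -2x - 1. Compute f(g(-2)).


g(-2) = 3
f(3) = 2*(3)^2 - 1*(3) + 4 = 19

19


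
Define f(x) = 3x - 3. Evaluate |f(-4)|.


f(-4) = -15
|-15| = 15

15


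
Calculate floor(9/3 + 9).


12


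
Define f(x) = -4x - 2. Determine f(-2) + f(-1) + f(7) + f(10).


f(-2) = 6
f(-1) = 2
f(7) = -30
f(10) = -42
Sum = -64

-64


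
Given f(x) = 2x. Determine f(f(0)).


f(0) = 0
f(0) = 0

0


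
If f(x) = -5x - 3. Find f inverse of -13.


Solve -5x - 3 = -13
x = (-13 + 3) / (-5) = 2

2


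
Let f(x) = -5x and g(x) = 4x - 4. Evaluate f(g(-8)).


g(-8) = -36
f(-36) = 180

180


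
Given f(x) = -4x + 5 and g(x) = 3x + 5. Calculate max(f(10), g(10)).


35


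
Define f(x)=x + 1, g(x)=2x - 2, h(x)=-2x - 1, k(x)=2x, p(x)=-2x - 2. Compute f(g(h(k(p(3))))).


61


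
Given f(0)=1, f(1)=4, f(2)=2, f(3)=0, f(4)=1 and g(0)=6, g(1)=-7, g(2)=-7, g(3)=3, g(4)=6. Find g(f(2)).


-7


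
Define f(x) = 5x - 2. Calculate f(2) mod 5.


3


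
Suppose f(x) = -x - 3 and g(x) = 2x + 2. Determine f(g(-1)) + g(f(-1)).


-5


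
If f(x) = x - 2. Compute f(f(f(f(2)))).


f(2) = 0
f(0) = -2
f(-2) = -4
f(-4) = -6

-6


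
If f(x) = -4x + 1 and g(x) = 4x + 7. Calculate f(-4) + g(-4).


f(-4) = 17
g(-4) = -9
Sum = 8

8


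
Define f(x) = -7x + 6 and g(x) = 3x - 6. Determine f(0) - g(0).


f(0) = 6
g(0) = -6
Difference = 12

12


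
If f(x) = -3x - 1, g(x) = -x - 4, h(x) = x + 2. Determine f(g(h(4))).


h(4) = 6
g(6) = -10
f(-10) = 29

29


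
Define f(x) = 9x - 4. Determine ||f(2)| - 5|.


f(2) = 14
|14| = 14
|14 - 5| = 9

9


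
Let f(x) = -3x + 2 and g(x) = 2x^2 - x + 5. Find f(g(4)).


g(4) = 33
f(33) = -97

-97


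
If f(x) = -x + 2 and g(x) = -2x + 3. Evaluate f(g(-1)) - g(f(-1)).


f(g(-1)) = -3
g(f(-1)) = -3
Difference = 0

0


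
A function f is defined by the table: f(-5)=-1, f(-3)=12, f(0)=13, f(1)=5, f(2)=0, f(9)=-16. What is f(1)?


Reading from the table at x = 1

5


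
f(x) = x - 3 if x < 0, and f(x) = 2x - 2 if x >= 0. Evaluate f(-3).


-3 satisfies x < 0
f(-3) = -6

-6


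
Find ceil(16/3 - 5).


1


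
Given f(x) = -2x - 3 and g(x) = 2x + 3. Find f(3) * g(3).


f(3) = -9
g(3) = 9
Product = -81

-81


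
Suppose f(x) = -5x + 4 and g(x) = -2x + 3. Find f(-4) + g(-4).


f(-4) = 24
g(-4) = 11
Sum = 35

35


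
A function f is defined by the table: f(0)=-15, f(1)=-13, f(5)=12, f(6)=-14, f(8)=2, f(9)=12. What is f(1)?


Reading from the table at x = 1

-13


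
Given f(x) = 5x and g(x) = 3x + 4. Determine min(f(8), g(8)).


f(8) = 40
g(8) = 28
min = 28

28


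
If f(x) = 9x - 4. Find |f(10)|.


f(10) = 86
|86| = 86

86


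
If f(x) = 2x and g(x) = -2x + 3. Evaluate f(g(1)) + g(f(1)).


f(g(1)) = 2
g(f(1)) = -1
Sum = 1

1


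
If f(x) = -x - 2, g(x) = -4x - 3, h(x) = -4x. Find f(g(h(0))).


1


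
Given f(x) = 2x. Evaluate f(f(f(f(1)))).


16


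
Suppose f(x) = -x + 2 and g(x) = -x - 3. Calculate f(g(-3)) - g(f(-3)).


f(g(-3)) = 2
g(f(-3)) = -8
Difference = 10

10


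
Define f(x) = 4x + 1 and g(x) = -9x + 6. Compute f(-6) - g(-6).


f(-6) = -23
g(-6) = 60
Difference = -83

-83


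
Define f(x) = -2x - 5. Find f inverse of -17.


Solve -2x - 5 = -17
x = (-17 + 5) / (-2) = 6

6


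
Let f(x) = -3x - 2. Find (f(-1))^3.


1


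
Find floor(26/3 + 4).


12


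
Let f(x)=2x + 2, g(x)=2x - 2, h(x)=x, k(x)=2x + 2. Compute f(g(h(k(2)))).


k(2) = 6
h(6) = 6
g(6) = 10
f(10) = 22

22


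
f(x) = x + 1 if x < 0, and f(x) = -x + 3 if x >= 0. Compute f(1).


1 satisfies x >= 0
f(1) = 2

2


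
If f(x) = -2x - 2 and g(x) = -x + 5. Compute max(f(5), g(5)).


0


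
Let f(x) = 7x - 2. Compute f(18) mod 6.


4


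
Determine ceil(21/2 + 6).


21/2 = 10.5
10.5 + 6 = 16.5
ceil(16.5) = 17

17


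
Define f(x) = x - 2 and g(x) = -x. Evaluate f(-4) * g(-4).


f(-4) = -6
g(-4) = 4
Product = -24

-24


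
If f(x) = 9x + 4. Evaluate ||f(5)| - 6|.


f(5) = 49
|49| = 49
|49 - 6| = 43

43


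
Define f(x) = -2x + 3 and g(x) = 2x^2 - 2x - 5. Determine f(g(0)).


g(0) = -5
f(-5) = 13

13


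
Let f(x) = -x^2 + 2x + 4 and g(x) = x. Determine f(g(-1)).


g(-1) = -1
f(-1) = (-1)*(-1)^2 + 2*(-1) + 4 = 1

1


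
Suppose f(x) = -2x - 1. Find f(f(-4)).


-15


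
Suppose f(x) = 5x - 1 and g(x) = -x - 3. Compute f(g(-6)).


g(-6) = 3
f(3) = 14

14


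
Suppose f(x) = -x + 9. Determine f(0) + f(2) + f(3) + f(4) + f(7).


f(0) = 9
f(2) = 7
f(3) = 6
f(4) = 5
f(7) = 2
Sum = 29

29


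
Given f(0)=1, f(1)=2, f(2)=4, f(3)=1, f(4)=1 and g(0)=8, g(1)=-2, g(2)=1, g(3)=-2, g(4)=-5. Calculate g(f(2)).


f(2) = 4
g(4) = -5

-5


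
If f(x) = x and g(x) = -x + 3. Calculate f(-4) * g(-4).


f(-4) = -4
g(-4) = 7
Product = -28

-28


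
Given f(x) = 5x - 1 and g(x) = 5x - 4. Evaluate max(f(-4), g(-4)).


f(-4) = -21
g(-4) = -24
max = -21

-21


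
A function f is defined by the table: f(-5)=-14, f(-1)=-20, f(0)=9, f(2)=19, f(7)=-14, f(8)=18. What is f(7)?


Reading from the table at x = 7

-14


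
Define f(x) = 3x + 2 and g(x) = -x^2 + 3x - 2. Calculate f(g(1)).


g(1) = 0
f(0) = 2

2


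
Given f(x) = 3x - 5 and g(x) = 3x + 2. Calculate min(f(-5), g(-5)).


f(-5) = -20
g(-5) = -13
min = -20

-20


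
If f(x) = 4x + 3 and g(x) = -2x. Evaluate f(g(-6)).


51


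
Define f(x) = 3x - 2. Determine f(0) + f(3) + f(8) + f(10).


f(0) = -2
f(3) = 7
f(8) = 22
f(10) = 28
Sum = 55

55


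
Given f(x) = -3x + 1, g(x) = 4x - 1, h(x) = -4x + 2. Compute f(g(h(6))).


h(6) = -22
g(-22) = -89
f(-89) = 268

268


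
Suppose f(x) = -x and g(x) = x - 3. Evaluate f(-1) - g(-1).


f(-1) = 1
g(-1) = -4
Difference = 5

5


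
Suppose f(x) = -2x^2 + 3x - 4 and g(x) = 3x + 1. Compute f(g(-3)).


-156


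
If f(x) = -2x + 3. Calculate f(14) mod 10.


5


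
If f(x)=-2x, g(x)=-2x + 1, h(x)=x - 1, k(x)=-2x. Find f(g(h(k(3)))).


-30


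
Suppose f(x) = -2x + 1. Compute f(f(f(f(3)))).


f(3) = -5
f(-5) = 11
f(11) = -21
f(-21) = 43

43


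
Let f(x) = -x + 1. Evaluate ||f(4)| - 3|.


f(4) = -3
|-3| = 3
|3 - 3| = 0

0


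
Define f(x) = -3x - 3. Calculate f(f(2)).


24


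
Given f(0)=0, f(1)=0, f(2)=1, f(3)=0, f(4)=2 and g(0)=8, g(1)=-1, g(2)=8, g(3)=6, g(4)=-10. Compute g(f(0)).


f(0) = 0
g(0) = 8

8


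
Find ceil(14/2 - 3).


14/2 = 7
7 - 3 = 4
ceil(4) = 4

4


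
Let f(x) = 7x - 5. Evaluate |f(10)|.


f(10) = 65
|65| = 65

65


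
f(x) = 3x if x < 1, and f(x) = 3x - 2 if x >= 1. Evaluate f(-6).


-6 satisfies x < 1
f(-6) = -18

-18


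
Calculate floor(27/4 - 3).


27/4 = 6.75
6.75 - 3 = 3.75
floor(3.75) = 3

3


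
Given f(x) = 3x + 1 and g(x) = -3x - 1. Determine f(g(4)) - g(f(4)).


2


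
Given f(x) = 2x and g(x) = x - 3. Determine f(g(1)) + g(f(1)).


f(g(1)) = -4
g(f(1)) = -1
Sum = -5

-5


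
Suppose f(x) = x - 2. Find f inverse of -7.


-5


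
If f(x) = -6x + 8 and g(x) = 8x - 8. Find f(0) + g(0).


f(0) = 8
g(0) = -8
Sum = 0

0


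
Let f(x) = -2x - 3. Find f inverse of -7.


Solve -2x - 3 = -7
x = (-7 + 3) / (-2) = 2

2


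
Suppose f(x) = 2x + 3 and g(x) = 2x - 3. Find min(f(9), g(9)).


f(9) = 21
g(9) = 15
min = 15

15


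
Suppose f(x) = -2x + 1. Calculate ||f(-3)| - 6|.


f(-3) = 7
|7| = 7
|7 - 6| = 1

1


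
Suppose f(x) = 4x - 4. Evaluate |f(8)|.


f(8) = 28
|28| = 28

28


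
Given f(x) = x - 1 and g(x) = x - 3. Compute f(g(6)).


g(6) = 3
f(3) = 2

2


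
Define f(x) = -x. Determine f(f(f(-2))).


f(-2) = 2
f(2) = -2
f(-2) = 2

2


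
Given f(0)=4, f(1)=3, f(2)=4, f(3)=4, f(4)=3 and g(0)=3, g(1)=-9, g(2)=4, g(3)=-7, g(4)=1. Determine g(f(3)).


1


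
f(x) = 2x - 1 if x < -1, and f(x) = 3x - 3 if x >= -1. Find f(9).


9 satisfies x >= -1
f(9) = 24

24


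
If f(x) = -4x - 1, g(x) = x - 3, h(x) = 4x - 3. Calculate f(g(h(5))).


h(5) = 17
g(17) = 14
f(14) = -57

-57


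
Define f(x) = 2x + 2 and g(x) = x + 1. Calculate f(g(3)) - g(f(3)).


1


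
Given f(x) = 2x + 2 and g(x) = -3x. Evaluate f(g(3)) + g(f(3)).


f(g(3)) = -16
g(f(3)) = -24
Sum = -40

-40


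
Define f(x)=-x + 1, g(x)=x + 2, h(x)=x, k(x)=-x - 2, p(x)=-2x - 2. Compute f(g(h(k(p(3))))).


p(3) = -8
k(-8) = 6
h(6) = 6
g(6) = 8
f(8) = -7

-7


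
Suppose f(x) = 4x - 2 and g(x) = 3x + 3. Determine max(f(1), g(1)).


f(1) = 2
g(1) = 6
max = 6

6


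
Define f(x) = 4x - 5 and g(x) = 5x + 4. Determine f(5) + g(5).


f(5) = 15
g(5) = 29
Sum = 44

44


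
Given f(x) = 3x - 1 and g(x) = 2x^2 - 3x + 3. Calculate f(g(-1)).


g(-1) = 8
f(8) = 23

23


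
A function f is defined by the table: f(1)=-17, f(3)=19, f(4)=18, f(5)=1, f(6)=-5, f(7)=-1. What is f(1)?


-17


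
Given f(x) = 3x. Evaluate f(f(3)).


f(3) = 9
f(9) = 27

27


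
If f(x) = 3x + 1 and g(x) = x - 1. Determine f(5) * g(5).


64


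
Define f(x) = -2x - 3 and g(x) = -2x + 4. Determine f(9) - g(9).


f(9) = -21
g(9) = -14
Difference = -7

-7


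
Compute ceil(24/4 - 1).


24/4 = 6
6 - 1 = 5
ceil(5) = 5

5


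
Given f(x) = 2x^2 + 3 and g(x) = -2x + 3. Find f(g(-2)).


g(-2) = 7
f(7) = 2*(7)^2 + 3 = 101

101


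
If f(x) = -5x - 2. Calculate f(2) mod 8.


f(2) = -12
-12 mod 8 = 4

4


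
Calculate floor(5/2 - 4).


5/2 = 2.5
2.5 - 4 = -1.5
floor(-1.5) = -2

-2


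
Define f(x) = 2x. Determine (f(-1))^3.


-8


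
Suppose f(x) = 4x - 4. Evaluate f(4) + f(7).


f(4) = 12
f(7) = 24
Sum = 36

36


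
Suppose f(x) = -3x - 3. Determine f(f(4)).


f(4) = -15
f(-15) = 42

42


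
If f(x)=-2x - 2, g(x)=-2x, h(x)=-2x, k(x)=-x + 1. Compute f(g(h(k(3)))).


k(3) = -2
h(-2) = 4
g(4) = -8
f(-8) = 14

14


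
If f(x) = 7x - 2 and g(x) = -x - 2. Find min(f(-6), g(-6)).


f(-6) = -44
g(-6) = 4
min = -44

-44


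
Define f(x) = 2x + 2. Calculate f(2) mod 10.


f(2) = 6
6 mod 10 = 6

6


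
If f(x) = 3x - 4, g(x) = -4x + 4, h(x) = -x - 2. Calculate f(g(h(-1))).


h(-1) = -1
g(-1) = 8
f(8) = 20

20


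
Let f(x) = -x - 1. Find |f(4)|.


f(4) = -5
|-5| = 5

5


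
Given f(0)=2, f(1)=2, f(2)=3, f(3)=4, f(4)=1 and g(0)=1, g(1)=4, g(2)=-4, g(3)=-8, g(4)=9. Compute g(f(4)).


f(4) = 1
g(1) = 4

4


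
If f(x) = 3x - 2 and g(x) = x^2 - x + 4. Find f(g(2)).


g(2) = 6
f(6) = 16

16


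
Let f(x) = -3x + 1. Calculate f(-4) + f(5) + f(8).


f(-4) = 13
f(5) = -14
f(8) = -23
Sum = -24

-24


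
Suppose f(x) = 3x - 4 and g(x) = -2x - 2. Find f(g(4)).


g(4) = -10
f(-10) = -34

-34


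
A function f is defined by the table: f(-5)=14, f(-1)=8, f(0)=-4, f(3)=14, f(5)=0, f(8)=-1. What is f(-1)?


Reading from the table at x = -1

8


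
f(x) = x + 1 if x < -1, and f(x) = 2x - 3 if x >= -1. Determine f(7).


7 satisfies x >= -1
f(7) = 11

11


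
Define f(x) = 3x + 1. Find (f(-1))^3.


-8


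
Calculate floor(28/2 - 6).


28/2 = 14
14 - 6 = 8
floor(8) = 8

8


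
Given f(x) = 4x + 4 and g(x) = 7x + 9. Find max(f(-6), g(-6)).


f(-6) = -20
g(-6) = -33
max = -20

-20


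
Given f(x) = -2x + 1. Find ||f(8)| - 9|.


6


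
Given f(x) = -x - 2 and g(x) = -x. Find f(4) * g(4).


f(4) = -6
g(4) = -4
Product = 24

24


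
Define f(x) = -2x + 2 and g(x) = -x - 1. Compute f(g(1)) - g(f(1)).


f(g(1)) = 6
g(f(1)) = -1
Difference = 7

7


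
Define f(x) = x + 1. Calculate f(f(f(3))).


f(3) = 4
f(4) = 5
f(5) = 6

6


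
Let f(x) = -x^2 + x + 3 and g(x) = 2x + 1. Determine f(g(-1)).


g(-1) = -1
f(-1) = (-1)*(-1)^2 + 1*(-1) + 3 = 1

1


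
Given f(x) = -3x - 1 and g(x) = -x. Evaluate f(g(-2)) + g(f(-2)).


f(g(-2)) = -7
g(f(-2)) = -5
Sum = -12

-12


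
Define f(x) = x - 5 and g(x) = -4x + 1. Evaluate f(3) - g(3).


f(3) = -2
g(3) = -11
Difference = 9

9


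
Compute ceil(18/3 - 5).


18/3 = 6
6 - 5 = 1
ceil(1) = 1

1


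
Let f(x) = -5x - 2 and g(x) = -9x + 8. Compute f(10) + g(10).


f(10) = -52
g(10) = -82
Sum = -134

-134


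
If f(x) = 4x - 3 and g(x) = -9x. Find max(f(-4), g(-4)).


36


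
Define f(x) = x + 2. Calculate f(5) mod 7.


f(5) = 7
7 mod 7 = 0

0


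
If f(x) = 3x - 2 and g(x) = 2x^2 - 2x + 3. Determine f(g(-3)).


g(-3) = 27
f(27) = 79

79


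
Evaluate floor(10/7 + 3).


10/7 = 1.4286
1.4286 + 3 = 4.4286
floor(4.4286) = 4

4


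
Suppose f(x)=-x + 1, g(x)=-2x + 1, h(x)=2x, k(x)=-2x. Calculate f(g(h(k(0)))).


k(0) = 0
h(0) = 0
g(0) = 1
f(1) = 0

0


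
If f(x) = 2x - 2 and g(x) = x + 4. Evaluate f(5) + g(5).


f(5) = 8
g(5) = 9
Sum = 17

17


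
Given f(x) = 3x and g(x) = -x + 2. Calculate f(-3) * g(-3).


f(-3) = -9
g(-3) = 5
Product = -45

-45


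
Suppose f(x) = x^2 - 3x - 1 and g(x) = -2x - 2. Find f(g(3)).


g(3) = -8
f(-8) = 1*(-8)^2 - 3*(-8) - 1 = 87

87


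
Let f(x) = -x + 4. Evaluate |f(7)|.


f(7) = -3
|-3| = 3

3


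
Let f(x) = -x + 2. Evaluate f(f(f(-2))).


f(-2) = 4
f(4) = -2
f(-2) = 4

4


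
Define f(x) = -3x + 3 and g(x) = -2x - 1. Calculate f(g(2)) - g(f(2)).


f(g(2)) = 18
g(f(2)) = 5
Difference = 13

13


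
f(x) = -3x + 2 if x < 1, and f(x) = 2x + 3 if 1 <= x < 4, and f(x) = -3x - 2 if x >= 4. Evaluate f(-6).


-6 satisfies x < 1
f(-6) = 20

20


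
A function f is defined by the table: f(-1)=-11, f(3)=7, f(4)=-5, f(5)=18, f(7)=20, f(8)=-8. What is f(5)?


Reading from the table at x = 5

18


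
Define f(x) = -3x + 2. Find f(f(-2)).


f(-2) = 8
f(8) = -22

-22


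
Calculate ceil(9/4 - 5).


9/4 = 2.25
2.25 - 5 = -2.75
ceil(-2.75) = -2

-2


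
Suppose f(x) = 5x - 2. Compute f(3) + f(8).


f(3) = 13
f(8) = 38
Sum = 51

51


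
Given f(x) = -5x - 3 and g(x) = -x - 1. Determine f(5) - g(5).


f(5) = -28
g(5) = -6
Difference = -22

-22


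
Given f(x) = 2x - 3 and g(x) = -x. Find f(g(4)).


g(4) = -4
f(-4) = -11

-11


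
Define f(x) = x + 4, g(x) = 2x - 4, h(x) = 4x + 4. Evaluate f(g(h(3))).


h(3) = 16
g(16) = 28
f(28) = 32

32


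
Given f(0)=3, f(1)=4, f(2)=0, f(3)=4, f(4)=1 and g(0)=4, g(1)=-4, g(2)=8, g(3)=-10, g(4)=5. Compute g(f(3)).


f(3) = 4
g(4) = 5

5


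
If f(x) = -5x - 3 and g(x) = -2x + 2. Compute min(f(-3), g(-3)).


8


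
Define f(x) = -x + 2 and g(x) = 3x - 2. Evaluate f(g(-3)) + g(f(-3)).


f(g(-3)) = 13
g(f(-3)) = 13
Sum = 26

26


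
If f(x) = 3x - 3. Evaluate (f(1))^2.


f(1) = 0
(0)^2 = 0

0


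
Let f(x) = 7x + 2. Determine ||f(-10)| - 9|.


f(-10) = -68
|-68| = 68
|68 - 9| = 59

59


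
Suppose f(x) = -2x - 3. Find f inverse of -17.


Solve -2x - 3 = -17
x = (-17 + 3) / (-2) = 7

7


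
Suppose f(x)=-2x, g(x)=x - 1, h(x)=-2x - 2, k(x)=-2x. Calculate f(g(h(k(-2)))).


k(-2) = 4
h(4) = -10
g(-10) = -11
f(-11) = 22

22


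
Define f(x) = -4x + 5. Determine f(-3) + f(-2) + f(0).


f(-3) = 17
f(-2) = 13
f(0) = 5
Sum = 35

35


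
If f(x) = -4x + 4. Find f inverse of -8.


3


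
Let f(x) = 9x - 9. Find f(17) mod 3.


f(17) = 144
144 mod 3 = 0

0


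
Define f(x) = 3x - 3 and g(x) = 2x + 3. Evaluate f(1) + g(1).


f(1) = 0
g(1) = 5
Sum = 5

5


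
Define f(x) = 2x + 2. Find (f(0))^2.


f(0) = 2
(2)^2 = 4

4


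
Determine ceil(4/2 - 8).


4/2 = 2
2 - 8 = -6
ceil(-6) = -6

-6


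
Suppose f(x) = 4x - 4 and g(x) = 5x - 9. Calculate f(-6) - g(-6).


11


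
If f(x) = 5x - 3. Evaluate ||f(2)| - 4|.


f(2) = 7
|7| = 7
|7 - 4| = 3

3


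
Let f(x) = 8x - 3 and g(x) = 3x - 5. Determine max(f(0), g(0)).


f(0) = -3
g(0) = -5
max = -3

-3


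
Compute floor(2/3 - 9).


2/3 = 0.6667
0.6667 - 9 = -8.3333
floor(-8.3333) = -9

-9


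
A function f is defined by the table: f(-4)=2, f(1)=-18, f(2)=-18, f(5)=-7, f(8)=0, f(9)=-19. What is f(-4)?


Reading from the table at x = -4

2


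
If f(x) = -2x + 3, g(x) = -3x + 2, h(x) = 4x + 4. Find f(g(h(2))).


h(2) = 12
g(12) = -34
f(-34) = 71

71


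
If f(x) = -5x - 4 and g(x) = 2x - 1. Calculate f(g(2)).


-19


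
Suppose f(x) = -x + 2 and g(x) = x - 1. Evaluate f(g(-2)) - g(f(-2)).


f(g(-2)) = 5
g(f(-2)) = 3
Difference = 2

2


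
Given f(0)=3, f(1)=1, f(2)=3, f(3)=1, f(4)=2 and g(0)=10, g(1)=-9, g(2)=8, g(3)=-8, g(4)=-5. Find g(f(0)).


f(0) = 3
g(3) = -8

-8


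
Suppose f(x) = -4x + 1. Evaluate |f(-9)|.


f(-9) = 37
|37| = 37

37


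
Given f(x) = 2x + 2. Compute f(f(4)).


f(4) = 10
f(10) = 22

22


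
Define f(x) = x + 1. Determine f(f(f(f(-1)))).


f(-1) = 0
f(0) = 1
f(1) = 2
f(2) = 3

3


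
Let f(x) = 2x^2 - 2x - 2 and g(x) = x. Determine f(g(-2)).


g(-2) = -2
f(-2) = 2*(-2)^2 - 2*(-2) - 2 = 10

10


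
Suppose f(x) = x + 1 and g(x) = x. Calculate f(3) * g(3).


f(3) = 4
g(3) = 3
Product = 12

12


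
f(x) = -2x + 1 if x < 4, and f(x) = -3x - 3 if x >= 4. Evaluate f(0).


0 satisfies x < 4
f(0) = 1

1


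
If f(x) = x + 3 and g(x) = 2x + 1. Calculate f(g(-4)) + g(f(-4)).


f(g(-4)) = -4
g(f(-4)) = -1
Sum = -5

-5


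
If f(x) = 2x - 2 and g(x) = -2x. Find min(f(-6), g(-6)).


f(-6) = -14
g(-6) = 12
min = -14

-14


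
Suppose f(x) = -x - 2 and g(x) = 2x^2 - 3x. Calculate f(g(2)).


g(2) = 2
f(2) = -4

-4


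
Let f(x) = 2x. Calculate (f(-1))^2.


f(-1) = -2
(-2)^2 = 4

4


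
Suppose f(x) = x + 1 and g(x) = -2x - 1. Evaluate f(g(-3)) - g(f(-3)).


3


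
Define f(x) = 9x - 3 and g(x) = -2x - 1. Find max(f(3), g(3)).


f(3) = 24
g(3) = -7
max = 24

24


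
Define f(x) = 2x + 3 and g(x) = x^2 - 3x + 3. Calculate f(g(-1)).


g(-1) = 7
f(7) = 17

17


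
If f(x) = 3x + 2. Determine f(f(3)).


f(3) = 11
f(11) = 35

35


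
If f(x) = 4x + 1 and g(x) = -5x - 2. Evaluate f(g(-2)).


g(-2) = 8
f(8) = 33

33


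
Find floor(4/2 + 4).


6


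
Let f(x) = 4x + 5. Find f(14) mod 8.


f(14) = 61
61 mod 8 = 5

5


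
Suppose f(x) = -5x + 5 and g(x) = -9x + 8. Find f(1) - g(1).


f(1) = 0
g(1) = -1
Difference = 1

1


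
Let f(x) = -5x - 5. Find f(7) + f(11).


f(7) = -40
f(11) = -60
Sum = -100

-100


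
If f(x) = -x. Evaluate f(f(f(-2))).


f(-2) = 2
f(2) = -2
f(-2) = 2

2


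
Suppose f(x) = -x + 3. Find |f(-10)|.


f(-10) = 13
|13| = 13

13


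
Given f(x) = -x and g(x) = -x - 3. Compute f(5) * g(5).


f(5) = -5
g(5) = -8
Product = 40

40


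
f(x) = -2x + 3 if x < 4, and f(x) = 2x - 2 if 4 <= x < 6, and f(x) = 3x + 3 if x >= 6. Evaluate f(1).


1 satisfies x < 4
f(1) = 1

1


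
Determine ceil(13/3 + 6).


11


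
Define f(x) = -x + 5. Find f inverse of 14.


-9


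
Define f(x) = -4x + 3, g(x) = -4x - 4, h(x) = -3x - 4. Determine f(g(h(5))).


h(5) = -19
g(-19) = 72
f(72) = -285

-285


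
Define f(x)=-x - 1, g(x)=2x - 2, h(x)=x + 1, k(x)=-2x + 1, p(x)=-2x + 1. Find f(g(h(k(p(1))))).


p(1) = -1
k(-1) = 3
h(3) = 4
g(4) = 6
f(6) = -7

-7


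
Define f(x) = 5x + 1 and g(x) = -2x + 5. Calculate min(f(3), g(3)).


f(3) = 16
g(3) = -1
min = -1

-1


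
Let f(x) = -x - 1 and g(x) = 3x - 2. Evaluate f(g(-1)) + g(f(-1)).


f(g(-1)) = 4
g(f(-1)) = -2
Sum = 2

2


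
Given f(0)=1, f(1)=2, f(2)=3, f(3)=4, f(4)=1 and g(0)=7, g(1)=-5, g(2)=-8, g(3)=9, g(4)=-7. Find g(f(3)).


f(3) = 4
g(4) = -7

-7


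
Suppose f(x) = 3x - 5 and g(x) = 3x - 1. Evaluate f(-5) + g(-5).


f(-5) = -20
g(-5) = -16
Sum = -36

-36


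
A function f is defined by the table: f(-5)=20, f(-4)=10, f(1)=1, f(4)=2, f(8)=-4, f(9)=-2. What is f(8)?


Reading from the table at x = 8

-4


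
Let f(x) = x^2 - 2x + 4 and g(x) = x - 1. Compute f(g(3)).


g(3) = 2
f(2) = 1*(2)^2 - 2*(2) + 4 = 4

4


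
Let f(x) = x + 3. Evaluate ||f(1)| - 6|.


f(1) = 4
|4| = 4
|4 - 6| = 2

2


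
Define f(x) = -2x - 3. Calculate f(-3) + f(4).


f(-3) = 3
f(4) = -11
Sum = -8

-8


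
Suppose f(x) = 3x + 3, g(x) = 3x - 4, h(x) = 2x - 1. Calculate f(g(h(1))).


h(1) = 1
g(1) = -1
f(-1) = 0

0


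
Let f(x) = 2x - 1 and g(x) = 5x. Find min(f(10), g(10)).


19


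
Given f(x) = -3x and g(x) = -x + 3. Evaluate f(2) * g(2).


f(2) = -6
g(2) = 1
Product = -6

-6


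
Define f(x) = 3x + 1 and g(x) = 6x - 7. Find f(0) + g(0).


-6


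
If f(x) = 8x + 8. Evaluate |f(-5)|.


f(-5) = -32
|-32| = 32

32


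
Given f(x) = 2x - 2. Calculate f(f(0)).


f(0) = -2
f(-2) = -6

-6


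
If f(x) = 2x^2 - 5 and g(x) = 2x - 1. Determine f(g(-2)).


45


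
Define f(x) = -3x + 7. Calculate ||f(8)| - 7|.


f(8) = -17
|-17| = 17
|17 - 7| = 10

10


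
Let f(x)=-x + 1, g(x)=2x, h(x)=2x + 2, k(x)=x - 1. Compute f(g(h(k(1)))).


k(1) = 0
h(0) = 2
g(2) = 4
f(4) = -3

-3


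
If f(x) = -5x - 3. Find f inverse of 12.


Solve -5x - 3 = 12
x = (12 + 3) / (-5) = -3

-3


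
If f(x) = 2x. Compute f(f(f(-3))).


f(-3) = -6
f(-6) = -12
f(-12) = -24

-24


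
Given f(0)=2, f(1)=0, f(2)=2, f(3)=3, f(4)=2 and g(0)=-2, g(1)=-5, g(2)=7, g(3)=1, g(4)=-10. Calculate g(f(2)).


7


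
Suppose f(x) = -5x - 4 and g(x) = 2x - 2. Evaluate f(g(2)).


-14


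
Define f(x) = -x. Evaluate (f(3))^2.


f(3) = -3
(-3)^2 = 9

9


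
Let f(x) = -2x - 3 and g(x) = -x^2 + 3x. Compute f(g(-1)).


g(-1) = -4
f(-4) = 5

5


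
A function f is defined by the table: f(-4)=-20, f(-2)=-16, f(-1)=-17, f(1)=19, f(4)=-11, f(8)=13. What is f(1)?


Reading from the table at x = 1

19


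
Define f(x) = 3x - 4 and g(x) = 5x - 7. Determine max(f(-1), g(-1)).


-7


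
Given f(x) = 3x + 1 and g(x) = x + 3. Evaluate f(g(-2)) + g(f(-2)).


f(g(-2)) = 4
g(f(-2)) = -2
Sum = 2

2


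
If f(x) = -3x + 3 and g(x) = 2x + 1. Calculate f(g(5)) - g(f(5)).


f(g(5)) = -30
g(f(5)) = -23
Difference = -7

-7


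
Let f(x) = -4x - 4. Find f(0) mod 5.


f(0) = -4
-4 mod 5 = 1

1


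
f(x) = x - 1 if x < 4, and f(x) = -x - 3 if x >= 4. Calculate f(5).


-8


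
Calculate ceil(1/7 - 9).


1/7 = 0.1429
0.1429 - 9 = -8.8571
ceil(-8.8571) = -8

-8


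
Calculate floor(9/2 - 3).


9/2 = 4.5
4.5 - 3 = 1.5
floor(1.5) = 1

1


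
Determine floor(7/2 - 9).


7/2 = 3.5
3.5 - 9 = -5.5
floor(-5.5) = -6

-6


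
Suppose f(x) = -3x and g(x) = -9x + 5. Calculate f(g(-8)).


g(-8) = 77
f(77) = -231

-231


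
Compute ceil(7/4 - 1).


7/4 = 1.75
1.75 - 1 = 0.75
ceil(0.75) = 1

1


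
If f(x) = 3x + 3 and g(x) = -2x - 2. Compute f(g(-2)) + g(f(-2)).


f(g(-2)) = 9
g(f(-2)) = 4
Sum = 13

13


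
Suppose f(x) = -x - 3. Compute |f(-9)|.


6


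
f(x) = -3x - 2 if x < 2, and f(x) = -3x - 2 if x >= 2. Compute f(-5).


-5 satisfies x < 2
f(-5) = 13

13


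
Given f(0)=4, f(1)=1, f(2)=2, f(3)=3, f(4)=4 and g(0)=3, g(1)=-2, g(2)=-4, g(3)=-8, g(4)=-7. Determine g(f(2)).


f(2) = 2
g(2) = -4

-4


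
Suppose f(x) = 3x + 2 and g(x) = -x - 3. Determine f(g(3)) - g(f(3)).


-2


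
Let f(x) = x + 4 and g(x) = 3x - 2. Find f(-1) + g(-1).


f(-1) = 3
g(-1) = -5
Sum = -2

-2


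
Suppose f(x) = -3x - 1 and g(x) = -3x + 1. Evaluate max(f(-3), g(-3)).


f(-3) = 8
g(-3) = 10
max = 10

10


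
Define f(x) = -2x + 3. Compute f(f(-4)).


f(-4) = 11
f(11) = -19

-19


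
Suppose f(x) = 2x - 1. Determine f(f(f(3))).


f(3) = 5
f(5) = 9
f(9) = 17

17


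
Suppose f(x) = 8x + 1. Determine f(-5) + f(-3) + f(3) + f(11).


f(-5) = -39
f(-3) = -23
f(3) = 25
f(11) = 89
Sum = 52

52


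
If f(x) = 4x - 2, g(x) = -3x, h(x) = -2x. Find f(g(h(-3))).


h(-3) = 6
g(6) = -18
f(-18) = -74

-74


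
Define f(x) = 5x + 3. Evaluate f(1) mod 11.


f(1) = 8
8 mod 11 = 8

8


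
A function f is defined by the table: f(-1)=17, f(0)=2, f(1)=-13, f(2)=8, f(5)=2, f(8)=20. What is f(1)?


Reading from the table at x = 1

-13


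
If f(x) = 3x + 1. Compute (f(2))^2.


f(2) = 7
(7)^2 = 49

49


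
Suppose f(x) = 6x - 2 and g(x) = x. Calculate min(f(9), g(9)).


f(9) = 52
g(9) = 9
min = 9

9


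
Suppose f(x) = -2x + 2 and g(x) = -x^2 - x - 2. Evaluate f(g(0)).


g(0) = -2
f(-2) = 6

6


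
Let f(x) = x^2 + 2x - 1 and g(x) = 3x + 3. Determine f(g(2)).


98


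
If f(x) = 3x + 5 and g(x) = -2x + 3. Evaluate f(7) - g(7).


f(7) = 26
g(7) = -11
Difference = 37

37


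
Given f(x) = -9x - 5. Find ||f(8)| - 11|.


f(8) = -77
|-77| = 77
|77 - 11| = 66

66


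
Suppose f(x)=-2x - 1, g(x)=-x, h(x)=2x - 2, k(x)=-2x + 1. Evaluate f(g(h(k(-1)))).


7


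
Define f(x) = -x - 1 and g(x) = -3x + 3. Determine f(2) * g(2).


f(2) = -3
g(2) = -3
Product = 9

9


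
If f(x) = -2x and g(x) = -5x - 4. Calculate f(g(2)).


28


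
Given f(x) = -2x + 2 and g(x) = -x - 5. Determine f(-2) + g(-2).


f(-2) = 6
g(-2) = -3
Sum = 3

3


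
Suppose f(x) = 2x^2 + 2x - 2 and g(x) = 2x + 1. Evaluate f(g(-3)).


g(-3) = -5
f(-5) = 2*(-5)^2 + 2*(-5) - 2 = 38

38


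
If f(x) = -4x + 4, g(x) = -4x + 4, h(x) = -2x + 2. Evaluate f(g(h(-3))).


h(-3) = 8
g(8) = -28
f(-28) = 116

116


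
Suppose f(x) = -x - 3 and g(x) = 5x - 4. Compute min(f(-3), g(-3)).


f(-3) = 0
g(-3) = -19
min = -19

-19


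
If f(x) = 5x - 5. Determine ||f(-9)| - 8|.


f(-9) = -50
|-50| = 50
|50 - 8| = 42

42


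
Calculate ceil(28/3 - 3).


28/3 = 9.3333
9.3333 - 3 = 6.3333
ceil(6.3333) = 7

7


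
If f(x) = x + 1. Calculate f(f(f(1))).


4


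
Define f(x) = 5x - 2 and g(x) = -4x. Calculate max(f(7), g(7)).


f(7) = 33
g(7) = -28
max = 33

33


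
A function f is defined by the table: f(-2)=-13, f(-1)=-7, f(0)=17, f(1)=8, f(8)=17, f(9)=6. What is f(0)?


Reading from the table at x = 0

17


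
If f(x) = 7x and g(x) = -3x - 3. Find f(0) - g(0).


f(0) = 0
g(0) = -3
Difference = 3

3


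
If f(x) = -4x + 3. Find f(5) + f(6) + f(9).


-71


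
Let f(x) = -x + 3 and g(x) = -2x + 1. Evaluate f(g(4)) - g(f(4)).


f(g(4)) = 10
g(f(4)) = 3
Difference = 7

7


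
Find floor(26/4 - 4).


26/4 = 6.5
6.5 - 4 = 2.5
floor(2.5) = 2

2


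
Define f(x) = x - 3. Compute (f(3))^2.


f(3) = 0
(0)^2 = 0

0


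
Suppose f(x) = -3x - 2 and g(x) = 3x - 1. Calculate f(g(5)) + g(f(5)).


f(g(5)) = -44
g(f(5)) = -52
Sum = -96

-96


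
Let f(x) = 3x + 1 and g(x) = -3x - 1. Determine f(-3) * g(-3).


f(-3) = -8
g(-3) = 8
Product = -64

-64


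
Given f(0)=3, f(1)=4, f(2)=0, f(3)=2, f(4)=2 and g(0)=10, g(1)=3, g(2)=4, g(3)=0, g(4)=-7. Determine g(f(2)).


f(2) = 0
g(0) = 10

10


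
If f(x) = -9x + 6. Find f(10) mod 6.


f(10) = -84
-84 mod 6 = 0

0


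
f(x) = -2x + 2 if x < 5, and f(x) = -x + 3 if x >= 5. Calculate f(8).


-5


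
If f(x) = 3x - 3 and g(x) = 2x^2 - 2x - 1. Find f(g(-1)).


g(-1) = 3
f(3) = 6

6


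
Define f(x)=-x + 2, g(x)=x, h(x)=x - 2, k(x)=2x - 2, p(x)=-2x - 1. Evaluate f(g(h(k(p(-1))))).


p(-1) = 1
k(1) = 0
h(0) = -2
g(-2) = -2
f(-2) = 4

4


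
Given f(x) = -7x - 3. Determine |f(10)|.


73


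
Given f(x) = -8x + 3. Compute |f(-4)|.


f(-4) = 35
|35| = 35

35


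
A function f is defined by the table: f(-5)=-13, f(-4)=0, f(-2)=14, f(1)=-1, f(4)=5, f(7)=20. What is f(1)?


Reading from the table at x = 1

-1


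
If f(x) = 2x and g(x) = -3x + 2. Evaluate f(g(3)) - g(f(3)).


2


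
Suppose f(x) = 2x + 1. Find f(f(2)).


f(2) = 5
f(5) = 11

11


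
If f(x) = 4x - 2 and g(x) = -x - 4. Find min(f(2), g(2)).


f(2) = 6
g(2) = -6
min = -6

-6


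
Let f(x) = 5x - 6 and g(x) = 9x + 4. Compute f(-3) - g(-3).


f(-3) = -21
g(-3) = -23
Difference = 2

2


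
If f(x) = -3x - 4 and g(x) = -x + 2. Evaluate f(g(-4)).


g(-4) = 6
f(6) = -22

-22


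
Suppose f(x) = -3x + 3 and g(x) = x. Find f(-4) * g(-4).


f(-4) = 15
g(-4) = -4
Product = -60

-60


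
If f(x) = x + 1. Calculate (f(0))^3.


f(0) = 1
(1)^3 = 1

1


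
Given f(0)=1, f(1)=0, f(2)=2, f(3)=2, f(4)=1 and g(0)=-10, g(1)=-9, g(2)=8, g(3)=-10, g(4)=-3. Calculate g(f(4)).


f(4) = 1
g(1) = -9

-9


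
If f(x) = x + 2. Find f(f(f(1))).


f(1) = 3
f(3) = 5
f(5) = 7

7


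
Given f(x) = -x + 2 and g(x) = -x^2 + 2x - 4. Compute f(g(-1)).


g(-1) = -7
f(-7) = 9

9


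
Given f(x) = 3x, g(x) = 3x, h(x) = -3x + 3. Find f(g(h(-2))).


h(-2) = 9
g(9) = 27
f(27) = 81

81


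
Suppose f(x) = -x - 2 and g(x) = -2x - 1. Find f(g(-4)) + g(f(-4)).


-14


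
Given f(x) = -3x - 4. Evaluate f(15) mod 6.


f(15) = -49
-49 mod 6 = 5

5


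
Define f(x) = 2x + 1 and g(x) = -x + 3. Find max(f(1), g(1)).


f(1) = 3
g(1) = 2
max = 3

3


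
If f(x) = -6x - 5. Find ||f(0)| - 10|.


f(0) = -5
|-5| = 5
|5 - 10| = 5

5


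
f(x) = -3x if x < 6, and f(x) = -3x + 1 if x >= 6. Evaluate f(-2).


6


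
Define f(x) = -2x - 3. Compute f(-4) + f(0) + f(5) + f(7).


-28


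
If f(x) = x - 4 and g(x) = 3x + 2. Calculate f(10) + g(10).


38


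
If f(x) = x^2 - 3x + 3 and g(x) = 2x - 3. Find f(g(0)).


g(0) = -3
f(-3) = 1*(-3)^2 - 3*(-3) + 3 = 21

21


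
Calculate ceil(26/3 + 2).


26/3 = 8.6667
8.6667 + 2 = 10.6667
ceil(10.6667) = 11

11


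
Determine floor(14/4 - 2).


14/4 = 3.5
3.5 - 2 = 1.5
floor(1.5) = 1

1


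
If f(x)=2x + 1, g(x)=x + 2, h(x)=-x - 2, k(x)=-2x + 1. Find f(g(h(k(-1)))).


k(-1) = 3
h(3) = -5
g(-5) = -3
f(-3) = -5

-5
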